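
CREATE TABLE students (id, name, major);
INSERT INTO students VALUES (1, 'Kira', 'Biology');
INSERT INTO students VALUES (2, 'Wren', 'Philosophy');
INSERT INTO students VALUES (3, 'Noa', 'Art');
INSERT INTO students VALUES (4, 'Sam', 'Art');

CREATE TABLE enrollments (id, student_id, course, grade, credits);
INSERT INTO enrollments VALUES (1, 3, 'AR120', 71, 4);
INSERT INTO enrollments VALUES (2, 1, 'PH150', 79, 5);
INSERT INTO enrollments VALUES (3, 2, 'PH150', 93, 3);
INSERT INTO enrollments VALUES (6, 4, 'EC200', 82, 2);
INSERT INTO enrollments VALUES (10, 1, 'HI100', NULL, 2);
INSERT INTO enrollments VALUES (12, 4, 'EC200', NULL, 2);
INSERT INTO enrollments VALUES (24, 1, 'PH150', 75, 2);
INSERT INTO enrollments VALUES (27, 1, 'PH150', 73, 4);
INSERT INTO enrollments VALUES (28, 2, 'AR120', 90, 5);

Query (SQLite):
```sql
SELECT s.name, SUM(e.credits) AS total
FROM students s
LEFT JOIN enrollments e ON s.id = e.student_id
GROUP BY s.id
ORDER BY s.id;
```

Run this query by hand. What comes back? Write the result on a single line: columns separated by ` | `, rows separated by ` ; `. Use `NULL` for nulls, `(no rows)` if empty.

LEFT JOIN keeps every students row; unmatched ones get NULL for enrollments columns.
Group by students.id and compute SUM(e.credits). SUM over an all-NULL group is NULL.
  1: ids {2, 10, 24, 27} → SUM(e.credits)=13
  2: ids {3, 28} → SUM(e.credits)=8
  3: ids {1} → SUM(e.credits)=4
  4: ids {6, 12} → SUM(e.credits)=4

Kira | 13 ; Wren | 8 ; Noa | 4 ; Sam | 4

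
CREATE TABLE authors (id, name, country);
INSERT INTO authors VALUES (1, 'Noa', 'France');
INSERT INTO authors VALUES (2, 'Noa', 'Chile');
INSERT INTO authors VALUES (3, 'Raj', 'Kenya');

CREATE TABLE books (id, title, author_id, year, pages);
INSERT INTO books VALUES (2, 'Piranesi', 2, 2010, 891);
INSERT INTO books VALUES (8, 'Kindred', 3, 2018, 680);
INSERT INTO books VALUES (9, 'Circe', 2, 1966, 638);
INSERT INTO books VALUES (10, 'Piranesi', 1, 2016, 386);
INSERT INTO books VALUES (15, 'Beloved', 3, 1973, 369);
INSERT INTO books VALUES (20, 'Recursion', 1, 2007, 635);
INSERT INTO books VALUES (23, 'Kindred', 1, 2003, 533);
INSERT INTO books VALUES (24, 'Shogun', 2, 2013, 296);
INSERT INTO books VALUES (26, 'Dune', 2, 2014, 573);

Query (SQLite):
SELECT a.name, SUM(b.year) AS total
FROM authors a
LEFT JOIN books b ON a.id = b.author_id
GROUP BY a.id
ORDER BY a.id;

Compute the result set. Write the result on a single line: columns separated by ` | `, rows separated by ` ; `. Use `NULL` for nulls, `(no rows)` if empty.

LEFT JOIN keeps every authors row; unmatched ones get NULL for books columns.
Group by authors.id and compute SUM(b.year). SUM over an all-NULL group is NULL.
  1: ids {10, 20, 23} → SUM(b.year)=6026
  2: ids {2, 9, 24, 26} → SUM(b.year)=8003
  3: ids {8, 15} → SUM(b.year)=3991

Noa | 6026 ; Noa | 8003 ; Raj | 3991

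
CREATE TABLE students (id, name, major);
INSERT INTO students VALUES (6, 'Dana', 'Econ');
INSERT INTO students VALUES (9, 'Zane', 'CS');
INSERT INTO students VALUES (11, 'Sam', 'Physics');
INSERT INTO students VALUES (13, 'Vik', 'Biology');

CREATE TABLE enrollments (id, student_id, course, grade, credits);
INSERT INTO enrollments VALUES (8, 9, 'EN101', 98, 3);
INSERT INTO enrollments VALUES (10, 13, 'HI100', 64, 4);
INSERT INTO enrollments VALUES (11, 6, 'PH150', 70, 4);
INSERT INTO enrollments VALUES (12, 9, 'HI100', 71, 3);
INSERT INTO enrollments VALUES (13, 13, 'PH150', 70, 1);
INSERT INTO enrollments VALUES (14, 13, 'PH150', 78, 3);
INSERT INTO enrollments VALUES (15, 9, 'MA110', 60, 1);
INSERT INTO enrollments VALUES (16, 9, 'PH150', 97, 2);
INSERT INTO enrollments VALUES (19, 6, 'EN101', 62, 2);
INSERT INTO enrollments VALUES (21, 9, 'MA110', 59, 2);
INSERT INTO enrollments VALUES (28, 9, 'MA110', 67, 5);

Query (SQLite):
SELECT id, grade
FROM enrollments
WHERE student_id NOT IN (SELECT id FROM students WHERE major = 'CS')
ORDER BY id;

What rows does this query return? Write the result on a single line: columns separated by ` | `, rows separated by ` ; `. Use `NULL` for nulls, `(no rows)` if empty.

10 | 64 ; 11 | 70 ; 13 | 70 ; 14 | 78 ; 19 | 62

Inner query: students.id where major = 'CS'.
Outer: keep enrollments rows whose student_id is not in that set.
Inner query → {9}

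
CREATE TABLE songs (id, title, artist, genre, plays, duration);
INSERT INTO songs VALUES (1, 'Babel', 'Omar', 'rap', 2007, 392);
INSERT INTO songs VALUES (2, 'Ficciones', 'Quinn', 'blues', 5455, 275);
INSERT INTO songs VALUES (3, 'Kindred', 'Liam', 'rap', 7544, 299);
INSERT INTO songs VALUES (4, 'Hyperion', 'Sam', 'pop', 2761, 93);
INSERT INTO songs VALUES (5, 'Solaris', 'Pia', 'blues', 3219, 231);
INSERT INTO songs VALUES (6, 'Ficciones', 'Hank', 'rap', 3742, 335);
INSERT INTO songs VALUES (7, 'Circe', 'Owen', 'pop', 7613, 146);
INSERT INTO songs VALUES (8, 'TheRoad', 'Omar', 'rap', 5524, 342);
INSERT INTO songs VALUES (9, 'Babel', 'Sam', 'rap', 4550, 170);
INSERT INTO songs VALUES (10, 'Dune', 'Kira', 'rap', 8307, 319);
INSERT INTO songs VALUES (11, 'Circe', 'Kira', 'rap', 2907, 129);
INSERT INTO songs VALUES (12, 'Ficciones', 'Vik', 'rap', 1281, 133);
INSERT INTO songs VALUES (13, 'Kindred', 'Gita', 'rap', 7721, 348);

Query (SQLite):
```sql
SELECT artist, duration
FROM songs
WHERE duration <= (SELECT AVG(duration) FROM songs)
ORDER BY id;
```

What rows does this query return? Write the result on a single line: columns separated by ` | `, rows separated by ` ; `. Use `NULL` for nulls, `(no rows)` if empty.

Scalar subquery: AVG(duration) over all songs rows = 247.076923 (≈; comparison uses full precision).
Keep rows where duration <= that value.

Sam | 93 ; Pia | 231 ; Owen | 146 ; Sam | 170 ; Kira | 129 ; Vik | 133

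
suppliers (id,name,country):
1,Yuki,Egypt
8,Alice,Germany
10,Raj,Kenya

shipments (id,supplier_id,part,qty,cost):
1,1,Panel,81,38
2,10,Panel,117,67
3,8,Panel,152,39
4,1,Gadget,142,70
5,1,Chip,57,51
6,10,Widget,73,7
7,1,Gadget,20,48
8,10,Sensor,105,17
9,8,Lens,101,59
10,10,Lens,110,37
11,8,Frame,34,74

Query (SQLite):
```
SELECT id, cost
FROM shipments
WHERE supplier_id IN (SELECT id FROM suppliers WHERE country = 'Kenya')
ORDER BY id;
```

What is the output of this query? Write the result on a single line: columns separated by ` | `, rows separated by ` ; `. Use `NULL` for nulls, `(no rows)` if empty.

2 | 67 ; 6 | 7 ; 8 | 17 ; 10 | 37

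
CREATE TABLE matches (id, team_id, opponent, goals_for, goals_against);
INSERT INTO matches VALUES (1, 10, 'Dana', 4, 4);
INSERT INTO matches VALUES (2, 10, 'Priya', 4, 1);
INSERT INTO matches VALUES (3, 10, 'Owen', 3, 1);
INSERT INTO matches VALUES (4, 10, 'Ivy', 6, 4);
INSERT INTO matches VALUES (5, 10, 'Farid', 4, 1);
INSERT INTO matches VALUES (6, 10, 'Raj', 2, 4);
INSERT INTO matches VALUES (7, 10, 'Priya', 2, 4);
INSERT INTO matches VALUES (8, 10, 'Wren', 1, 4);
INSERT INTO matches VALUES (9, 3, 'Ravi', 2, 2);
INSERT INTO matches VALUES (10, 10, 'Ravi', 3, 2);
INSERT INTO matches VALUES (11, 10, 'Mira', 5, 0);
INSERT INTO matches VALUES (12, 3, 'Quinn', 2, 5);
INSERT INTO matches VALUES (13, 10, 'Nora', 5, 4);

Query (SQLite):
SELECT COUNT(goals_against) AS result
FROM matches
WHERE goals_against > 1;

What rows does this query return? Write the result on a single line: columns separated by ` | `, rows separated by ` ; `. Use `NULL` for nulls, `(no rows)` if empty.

9

Rows where goals_against > 1 → goals_against values: [4, 4, 4, 4, 4, 2, 2, 5, 4].
COUNT(goals_against) counts non-NULL values → 9.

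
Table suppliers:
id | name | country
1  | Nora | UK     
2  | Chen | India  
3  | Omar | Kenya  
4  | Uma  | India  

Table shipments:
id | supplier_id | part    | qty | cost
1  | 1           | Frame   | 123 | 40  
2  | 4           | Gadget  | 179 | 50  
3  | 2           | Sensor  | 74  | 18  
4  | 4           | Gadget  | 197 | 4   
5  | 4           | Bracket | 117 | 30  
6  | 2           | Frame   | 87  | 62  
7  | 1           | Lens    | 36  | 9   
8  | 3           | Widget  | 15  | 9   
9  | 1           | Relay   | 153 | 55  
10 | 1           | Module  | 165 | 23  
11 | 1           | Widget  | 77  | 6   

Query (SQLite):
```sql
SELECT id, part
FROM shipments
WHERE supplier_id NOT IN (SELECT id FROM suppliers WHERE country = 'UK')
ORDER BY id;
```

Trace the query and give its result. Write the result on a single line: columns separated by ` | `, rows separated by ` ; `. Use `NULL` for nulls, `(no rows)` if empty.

Inner query: suppliers.id where country = 'UK'.
Outer: keep shipments rows whose supplier_id is not in that set.
Inner query → {1}

2 | Gadget ; 3 | Sensor ; 4 | Gadget ; 5 | Bracket ; 6 | Frame ; 8 | Widget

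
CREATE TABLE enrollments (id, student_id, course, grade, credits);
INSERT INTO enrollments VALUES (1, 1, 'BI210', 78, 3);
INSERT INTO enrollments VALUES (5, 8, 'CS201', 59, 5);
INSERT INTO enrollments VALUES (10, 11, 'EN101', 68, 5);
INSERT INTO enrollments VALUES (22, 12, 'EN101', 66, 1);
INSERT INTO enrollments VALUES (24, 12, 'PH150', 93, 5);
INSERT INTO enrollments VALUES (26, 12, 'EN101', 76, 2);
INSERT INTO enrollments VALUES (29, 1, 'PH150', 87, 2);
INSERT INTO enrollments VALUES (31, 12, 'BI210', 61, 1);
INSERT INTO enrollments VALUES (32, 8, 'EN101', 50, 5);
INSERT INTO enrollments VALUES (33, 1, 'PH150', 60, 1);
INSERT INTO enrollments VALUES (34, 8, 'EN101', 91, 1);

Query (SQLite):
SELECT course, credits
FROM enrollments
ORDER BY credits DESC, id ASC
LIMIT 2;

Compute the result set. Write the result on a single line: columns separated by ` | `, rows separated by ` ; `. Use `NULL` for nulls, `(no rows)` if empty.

Sort by credits desc, tiebreak id asc: (5, id=5), (5, id=10), (5, id=24), (5, id=32), (3, id=1) …. Take first 2.

CS201 | 5 ; EN101 | 5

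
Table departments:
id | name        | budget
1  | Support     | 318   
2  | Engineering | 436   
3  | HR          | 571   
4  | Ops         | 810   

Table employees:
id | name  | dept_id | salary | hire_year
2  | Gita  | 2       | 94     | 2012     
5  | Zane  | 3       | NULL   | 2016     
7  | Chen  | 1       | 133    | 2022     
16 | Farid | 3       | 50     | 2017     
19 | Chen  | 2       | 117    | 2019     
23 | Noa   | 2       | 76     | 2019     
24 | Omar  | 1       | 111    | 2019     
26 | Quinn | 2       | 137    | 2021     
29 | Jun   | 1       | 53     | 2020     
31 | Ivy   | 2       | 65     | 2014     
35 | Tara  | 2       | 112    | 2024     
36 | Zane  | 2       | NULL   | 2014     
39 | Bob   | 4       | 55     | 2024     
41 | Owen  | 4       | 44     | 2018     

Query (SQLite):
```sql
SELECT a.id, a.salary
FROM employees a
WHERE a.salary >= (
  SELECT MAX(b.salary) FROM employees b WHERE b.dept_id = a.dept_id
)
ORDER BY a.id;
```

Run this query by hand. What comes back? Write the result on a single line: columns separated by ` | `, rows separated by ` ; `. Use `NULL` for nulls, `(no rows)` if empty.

7 | 133 ; 16 | 50 ; 26 | 137 ; 39 | 55

For each employees row a, compute MAX(salary) over rows sharing a.dept_id.
Keep row a if a.salary >= that per-group MAX.
  dept_id=1: MAX(salary) = 133
  dept_id=2: MAX(salary) = 137
  dept_id=3: MAX(salary) = 50
  dept_id=4: MAX(salary) = 55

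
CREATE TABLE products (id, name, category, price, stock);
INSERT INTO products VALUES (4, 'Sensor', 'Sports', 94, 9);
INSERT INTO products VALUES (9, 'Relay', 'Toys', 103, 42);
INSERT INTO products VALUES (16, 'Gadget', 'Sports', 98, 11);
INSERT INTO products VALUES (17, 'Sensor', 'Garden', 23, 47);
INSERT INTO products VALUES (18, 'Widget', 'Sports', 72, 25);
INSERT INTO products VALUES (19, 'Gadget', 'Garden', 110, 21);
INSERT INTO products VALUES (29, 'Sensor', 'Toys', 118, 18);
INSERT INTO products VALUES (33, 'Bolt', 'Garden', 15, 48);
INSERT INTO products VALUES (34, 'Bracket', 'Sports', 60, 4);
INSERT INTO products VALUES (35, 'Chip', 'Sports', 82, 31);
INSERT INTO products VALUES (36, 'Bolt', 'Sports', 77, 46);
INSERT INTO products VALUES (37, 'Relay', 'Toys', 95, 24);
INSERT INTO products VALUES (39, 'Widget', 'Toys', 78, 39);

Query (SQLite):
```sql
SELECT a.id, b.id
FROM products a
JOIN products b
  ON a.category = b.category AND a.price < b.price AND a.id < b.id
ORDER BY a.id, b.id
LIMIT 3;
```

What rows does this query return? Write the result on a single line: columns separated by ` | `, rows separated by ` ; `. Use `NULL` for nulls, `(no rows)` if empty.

4 | 16 ; 9 | 29 ; 17 | 19

Pairs (a,b) with same category, a.price < b.price, a.id < b.id.
category groups: Garden:{17,19,33} Sports:{4,16,18,34,35,36} Toys:{9,29,37,39}
Ordered by (a.id, b.id); first 3.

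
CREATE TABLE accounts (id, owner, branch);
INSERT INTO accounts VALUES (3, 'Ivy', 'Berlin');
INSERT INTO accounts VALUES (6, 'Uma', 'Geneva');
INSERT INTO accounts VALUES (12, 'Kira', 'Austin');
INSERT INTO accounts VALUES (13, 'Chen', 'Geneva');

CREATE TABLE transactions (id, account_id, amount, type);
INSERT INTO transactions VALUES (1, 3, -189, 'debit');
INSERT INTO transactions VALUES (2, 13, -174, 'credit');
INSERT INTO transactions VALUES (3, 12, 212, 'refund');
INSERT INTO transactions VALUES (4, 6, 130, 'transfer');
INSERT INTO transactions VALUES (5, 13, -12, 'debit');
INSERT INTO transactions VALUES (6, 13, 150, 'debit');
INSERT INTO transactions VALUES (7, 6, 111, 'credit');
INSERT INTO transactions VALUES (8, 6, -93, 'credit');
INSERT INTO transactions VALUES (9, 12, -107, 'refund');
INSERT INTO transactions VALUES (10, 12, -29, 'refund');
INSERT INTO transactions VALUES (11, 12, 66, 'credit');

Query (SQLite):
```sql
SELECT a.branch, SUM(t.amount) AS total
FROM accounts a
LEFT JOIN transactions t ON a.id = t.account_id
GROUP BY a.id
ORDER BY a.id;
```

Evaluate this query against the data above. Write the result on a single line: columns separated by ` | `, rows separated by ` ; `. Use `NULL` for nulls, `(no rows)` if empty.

LEFT JOIN keeps every accounts row; unmatched ones get NULL for transactions columns.
Group by accounts.id and compute SUM(t.amount). SUM over an all-NULL group is NULL.
  3: ids {1} → SUM(t.amount)=-189
  6: ids {4, 7, 8} → SUM(t.amount)=148
  12: ids {3, 9, 10, 11} → SUM(t.amount)=142
  13: ids {2, 5, 6} → SUM(t.amount)=-36

Berlin | -189 ; Geneva | 148 ; Austin | 142 ; Geneva | -36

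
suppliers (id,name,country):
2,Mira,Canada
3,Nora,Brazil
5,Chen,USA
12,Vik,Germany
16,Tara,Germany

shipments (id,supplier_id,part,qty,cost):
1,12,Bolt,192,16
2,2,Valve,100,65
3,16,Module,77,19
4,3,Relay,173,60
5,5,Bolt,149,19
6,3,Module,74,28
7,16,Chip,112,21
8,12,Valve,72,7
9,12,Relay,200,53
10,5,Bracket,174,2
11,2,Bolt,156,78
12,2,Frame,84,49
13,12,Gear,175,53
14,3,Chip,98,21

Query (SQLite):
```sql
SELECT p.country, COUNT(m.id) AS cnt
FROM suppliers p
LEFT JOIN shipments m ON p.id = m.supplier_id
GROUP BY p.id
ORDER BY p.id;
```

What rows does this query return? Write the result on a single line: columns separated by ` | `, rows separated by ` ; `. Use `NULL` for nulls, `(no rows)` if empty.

Canada | 3 ; Brazil | 3 ; USA | 2 ; Germany | 4 ; Germany | 2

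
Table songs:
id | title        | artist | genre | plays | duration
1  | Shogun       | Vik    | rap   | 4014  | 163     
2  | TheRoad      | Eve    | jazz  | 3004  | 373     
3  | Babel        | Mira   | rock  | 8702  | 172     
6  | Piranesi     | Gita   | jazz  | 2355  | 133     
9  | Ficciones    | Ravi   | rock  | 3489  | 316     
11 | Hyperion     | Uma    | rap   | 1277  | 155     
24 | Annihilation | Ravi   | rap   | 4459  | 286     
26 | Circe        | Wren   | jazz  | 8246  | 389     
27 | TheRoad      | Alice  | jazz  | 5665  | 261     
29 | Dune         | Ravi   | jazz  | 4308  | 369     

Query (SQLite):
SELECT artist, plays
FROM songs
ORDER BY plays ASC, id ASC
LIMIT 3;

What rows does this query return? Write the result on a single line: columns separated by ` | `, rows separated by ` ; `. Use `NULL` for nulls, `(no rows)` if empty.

Uma | 1277 ; Gita | 2355 ; Eve | 3004

Sort by plays asc, tiebreak id asc: (1277, id=11), (2355, id=6), (3004, id=2), (3489, id=9), (4014, id=1), (4308, id=29) …. Take first 3.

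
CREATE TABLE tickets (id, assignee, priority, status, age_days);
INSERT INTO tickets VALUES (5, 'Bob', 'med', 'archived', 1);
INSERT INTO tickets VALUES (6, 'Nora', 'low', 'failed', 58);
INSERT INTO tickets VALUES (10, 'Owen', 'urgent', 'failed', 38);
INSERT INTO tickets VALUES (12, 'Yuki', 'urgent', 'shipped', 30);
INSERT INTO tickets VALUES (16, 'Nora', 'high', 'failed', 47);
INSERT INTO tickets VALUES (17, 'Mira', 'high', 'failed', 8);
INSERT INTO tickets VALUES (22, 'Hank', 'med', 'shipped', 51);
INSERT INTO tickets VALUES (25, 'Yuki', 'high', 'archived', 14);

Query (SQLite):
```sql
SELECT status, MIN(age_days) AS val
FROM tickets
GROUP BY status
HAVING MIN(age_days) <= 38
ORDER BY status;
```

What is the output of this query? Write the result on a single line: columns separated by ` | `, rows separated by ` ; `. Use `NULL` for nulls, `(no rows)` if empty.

archived | 1 ; failed | 8 ; shipped | 30

Partition tickets by status; compute MIN(age_days) within each group.
HAVING: keep groups where MIN(age_days) <= 38.
  archived: ids {5, 25} → MIN(age_days)=1
  failed: ids {6, 10, 16, 17} → MIN(age_days)=8
  shipped: ids {12, 22} → MIN(age_days)=30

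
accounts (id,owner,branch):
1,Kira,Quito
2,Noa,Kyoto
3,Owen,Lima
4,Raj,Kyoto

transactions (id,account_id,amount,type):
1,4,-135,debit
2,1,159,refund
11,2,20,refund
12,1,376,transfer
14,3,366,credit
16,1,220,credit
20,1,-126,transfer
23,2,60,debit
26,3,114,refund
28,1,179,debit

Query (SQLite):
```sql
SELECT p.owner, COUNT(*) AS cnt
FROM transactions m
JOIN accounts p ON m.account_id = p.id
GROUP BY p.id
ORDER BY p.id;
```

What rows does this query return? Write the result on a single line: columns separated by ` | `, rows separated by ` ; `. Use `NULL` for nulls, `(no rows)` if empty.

Join each transactions row to its accounts via account_id.
Group joined rows by accounts.id; compute COUNT(*) per group.
  1: ids {2, 12, 16, 20, 28} → COUNT(*)=5
  2: ids {11, 23} → COUNT(*)=2
  3: ids {14, 26} → COUNT(*)=2
  4: ids {1} → COUNT(*)=1

Kira | 5 ; Noa | 2 ; Owen | 2 ; Raj | 1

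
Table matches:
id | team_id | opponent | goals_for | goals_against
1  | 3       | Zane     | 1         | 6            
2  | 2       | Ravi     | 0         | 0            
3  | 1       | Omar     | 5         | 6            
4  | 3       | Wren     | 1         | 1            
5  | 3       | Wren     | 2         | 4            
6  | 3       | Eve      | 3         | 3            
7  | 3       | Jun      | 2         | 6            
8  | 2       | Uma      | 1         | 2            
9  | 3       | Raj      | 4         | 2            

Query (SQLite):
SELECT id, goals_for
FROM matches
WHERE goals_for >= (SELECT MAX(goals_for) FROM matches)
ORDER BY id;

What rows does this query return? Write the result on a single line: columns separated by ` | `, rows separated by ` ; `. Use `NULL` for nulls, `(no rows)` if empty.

3 | 5

Scalar subquery: MAX(goals_for) over all matches rows = 5.
Keep rows where goals_for >= that value.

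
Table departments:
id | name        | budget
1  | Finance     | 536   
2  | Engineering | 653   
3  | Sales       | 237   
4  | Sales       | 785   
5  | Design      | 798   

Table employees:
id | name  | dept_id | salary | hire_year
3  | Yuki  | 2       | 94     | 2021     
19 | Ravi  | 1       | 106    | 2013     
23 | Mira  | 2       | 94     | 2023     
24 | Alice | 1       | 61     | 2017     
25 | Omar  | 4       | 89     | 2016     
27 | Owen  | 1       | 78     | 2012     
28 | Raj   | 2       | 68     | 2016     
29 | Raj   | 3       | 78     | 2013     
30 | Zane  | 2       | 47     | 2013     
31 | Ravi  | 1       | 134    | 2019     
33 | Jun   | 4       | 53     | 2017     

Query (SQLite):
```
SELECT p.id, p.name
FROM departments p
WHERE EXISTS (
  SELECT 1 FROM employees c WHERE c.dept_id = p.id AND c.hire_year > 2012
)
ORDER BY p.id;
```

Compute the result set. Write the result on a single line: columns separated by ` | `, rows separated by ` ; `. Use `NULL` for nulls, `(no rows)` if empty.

1 | Finance ; 2 | Engineering ; 3 | Sales ; 4 | Sales

For each departments row, check whether any employees with matching dept_id has hire_year > 2012.
Keep rows where that is true.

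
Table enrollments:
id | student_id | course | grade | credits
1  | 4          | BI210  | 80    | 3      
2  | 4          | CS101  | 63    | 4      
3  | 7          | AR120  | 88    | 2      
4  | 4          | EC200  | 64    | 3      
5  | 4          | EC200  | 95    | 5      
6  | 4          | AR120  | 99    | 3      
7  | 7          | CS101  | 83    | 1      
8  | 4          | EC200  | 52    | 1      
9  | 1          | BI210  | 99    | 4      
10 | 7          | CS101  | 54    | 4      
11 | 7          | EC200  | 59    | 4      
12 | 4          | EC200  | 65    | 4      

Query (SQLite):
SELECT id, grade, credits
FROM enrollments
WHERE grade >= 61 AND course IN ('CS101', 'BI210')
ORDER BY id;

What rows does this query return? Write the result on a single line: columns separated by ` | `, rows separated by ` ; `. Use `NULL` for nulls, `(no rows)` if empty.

1 | 80 | 3 ; 2 | 63 | 4 ; 7 | 83 | 1 ; 9 | 99 | 4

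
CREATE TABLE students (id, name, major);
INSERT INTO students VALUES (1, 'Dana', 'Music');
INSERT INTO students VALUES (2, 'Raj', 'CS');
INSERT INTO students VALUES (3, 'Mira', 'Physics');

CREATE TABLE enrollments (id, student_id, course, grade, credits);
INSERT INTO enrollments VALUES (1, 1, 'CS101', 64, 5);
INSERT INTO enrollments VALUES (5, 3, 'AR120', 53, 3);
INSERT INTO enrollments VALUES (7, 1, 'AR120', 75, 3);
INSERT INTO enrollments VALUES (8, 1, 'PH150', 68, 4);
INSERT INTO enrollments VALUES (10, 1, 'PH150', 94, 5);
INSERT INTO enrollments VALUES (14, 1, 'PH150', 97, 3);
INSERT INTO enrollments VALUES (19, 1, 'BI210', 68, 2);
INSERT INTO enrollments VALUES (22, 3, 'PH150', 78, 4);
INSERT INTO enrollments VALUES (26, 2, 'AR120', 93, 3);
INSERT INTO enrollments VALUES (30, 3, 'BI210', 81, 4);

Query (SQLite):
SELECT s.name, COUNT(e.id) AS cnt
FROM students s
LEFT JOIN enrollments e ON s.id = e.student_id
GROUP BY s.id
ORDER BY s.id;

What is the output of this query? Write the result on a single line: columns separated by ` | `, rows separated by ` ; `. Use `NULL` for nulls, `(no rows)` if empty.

Dana | 6 ; Raj | 1 ; Mira | 3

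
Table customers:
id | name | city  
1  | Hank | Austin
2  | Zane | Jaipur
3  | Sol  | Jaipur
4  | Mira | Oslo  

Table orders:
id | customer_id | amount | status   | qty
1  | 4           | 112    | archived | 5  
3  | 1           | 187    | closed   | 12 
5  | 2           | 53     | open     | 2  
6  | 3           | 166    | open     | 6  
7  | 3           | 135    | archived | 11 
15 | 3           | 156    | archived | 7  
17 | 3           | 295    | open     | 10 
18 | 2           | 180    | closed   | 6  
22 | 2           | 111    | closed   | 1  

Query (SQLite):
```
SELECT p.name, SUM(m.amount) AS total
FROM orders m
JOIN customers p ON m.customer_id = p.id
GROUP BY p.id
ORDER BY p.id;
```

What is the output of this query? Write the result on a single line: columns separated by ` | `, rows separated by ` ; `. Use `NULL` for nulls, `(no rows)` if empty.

Join each orders row to its customers via customer_id.
Group joined rows by customers.id; compute SUM(m.amount) per group.
  1: ids {3} → SUM(m.amount)=187
  2: ids {5, 18, 22} → SUM(m.amount)=344
  3: ids {6, 7, 15, 17} → SUM(m.amount)=752
  4: ids {1} → SUM(m.amount)=112

Hank | 187 ; Zane | 344 ; Sol | 752 ; Mira | 112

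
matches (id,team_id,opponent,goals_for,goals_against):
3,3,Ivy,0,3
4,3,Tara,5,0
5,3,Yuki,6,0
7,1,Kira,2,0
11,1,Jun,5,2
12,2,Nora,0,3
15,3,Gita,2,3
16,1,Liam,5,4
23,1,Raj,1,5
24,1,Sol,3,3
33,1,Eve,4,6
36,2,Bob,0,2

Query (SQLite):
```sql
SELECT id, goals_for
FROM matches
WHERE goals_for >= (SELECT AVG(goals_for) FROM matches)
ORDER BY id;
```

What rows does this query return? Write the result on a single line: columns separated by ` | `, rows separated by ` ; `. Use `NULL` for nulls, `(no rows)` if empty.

4 | 5 ; 5 | 6 ; 11 | 5 ; 16 | 5 ; 24 | 3 ; 33 | 4

Scalar subquery: AVG(goals_for) over all matches rows = 2.75.
Keep rows where goals_for >= that value.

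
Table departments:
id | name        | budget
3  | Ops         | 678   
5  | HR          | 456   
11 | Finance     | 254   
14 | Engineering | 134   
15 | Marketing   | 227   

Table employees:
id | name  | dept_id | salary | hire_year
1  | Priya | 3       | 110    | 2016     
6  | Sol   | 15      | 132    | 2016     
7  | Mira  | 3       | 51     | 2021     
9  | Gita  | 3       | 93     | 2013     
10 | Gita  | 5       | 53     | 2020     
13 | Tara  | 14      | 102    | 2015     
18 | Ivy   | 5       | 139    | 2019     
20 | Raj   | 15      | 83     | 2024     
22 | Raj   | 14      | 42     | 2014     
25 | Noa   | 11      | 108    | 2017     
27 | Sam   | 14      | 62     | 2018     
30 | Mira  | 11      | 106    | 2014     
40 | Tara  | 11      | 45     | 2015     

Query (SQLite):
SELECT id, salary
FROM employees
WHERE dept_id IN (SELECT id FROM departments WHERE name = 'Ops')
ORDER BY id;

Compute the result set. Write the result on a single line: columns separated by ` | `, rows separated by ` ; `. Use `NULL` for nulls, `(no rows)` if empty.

1 | 110 ; 7 | 51 ; 9 | 93

Inner query: departments.id where name = 'Ops'.
Outer: keep employees rows whose dept_id is in that set.
Inner query → {3}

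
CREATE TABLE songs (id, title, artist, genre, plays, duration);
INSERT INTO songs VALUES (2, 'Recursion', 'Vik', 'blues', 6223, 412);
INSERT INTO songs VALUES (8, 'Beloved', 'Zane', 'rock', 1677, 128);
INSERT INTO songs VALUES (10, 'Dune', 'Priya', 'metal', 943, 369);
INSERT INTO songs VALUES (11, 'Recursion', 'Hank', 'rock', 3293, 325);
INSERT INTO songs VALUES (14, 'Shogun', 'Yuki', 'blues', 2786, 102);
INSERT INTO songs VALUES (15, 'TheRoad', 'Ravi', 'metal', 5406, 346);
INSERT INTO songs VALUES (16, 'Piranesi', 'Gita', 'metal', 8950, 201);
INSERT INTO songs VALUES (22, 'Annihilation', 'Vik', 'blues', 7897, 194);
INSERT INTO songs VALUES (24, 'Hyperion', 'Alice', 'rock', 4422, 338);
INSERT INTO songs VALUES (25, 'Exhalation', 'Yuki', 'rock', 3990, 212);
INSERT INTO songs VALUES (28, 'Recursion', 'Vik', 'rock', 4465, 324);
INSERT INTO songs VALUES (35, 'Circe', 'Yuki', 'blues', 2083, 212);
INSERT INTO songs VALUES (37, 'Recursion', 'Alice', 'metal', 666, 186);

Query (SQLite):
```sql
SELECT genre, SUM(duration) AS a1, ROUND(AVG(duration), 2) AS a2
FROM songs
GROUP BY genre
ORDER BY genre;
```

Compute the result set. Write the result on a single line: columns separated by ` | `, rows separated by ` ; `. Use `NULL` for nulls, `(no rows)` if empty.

blues | 920 | 230 ; metal | 1102 | 275.5 ; rock | 1327 | 265.4

Group songs by genre.
Per group compute: SUM(duration), ROUND(AVG(duration), 2).
  blues: ids {2, 14, 22, 35} → SUM(duration)=920, ROUND(AVG(duration), 2)=230
  metal: ids {10, 15, 16, 37} → SUM(duration)=1102, ROUND(AVG(duration), 2)=275.5
  rock: ids {8, 11, 24, 25, 28} → SUM(duration)=1327, ROUND(AVG(duration), 2)=265.4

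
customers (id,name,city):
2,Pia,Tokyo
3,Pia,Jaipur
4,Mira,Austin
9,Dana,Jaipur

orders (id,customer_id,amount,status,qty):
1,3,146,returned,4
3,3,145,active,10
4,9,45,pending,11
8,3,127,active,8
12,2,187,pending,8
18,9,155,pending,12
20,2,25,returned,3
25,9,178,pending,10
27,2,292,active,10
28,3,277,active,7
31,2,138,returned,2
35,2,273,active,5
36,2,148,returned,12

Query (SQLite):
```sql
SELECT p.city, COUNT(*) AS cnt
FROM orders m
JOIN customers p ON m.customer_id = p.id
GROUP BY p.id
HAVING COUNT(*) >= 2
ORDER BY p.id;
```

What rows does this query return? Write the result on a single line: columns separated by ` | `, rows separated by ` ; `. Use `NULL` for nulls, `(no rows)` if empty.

Join each orders row to its customers via customer_id.
Group joined rows by customers.id; compute COUNT(*) per group.
HAVING: keep groups with count ≥ 2.
  2: ids {12, 20, 27, 31, 35, 36} → COUNT(*)=6
  3: ids {1, 3, 8, 28} → COUNT(*)=4
  9: ids {4, 18, 25} → COUNT(*)=3

Tokyo | 6 ; Jaipur | 4 ; Jaipur | 3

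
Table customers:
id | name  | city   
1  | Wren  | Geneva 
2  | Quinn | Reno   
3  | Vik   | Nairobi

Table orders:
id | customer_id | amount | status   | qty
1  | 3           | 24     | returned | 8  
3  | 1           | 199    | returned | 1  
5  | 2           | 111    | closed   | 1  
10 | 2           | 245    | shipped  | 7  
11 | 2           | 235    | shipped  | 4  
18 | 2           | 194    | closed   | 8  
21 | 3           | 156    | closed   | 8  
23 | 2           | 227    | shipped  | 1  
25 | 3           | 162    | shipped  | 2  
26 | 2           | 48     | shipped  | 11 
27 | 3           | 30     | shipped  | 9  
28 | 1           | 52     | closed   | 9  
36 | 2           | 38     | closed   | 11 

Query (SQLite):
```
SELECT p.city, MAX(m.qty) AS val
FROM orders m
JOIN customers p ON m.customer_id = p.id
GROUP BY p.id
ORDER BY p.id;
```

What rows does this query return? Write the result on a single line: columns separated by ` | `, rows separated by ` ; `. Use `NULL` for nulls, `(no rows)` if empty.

Join each orders row to its customers via customer_id.
Group joined rows by customers.id; compute MAX(m.qty) per group.
  1: ids {3, 28} → MAX(m.qty)=9
  2: ids {5, 10, 11, 18, 23, 26, 36} → MAX(m.qty)=11
  3: ids {1, 21, 25, 27} → MAX(m.qty)=9

Geneva | 9 ; Reno | 11 ; Nairobi | 9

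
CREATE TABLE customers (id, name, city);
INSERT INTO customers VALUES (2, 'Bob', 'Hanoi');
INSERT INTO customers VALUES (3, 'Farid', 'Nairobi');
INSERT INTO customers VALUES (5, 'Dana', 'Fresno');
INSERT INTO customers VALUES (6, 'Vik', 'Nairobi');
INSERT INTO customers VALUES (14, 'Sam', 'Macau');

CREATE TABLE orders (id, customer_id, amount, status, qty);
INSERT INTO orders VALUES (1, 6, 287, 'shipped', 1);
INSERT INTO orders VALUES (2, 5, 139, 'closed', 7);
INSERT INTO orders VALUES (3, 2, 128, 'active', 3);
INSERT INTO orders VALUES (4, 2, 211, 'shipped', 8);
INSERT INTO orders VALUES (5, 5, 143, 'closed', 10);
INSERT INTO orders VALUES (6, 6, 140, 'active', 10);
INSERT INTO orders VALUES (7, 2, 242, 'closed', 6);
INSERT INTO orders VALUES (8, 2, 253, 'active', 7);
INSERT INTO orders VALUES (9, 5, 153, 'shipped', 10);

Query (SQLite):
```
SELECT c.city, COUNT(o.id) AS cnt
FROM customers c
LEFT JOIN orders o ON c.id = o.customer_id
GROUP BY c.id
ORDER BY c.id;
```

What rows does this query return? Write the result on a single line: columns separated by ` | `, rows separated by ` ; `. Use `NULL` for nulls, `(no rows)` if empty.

Hanoi | 4 ; Nairobi | 0 ; Fresno | 3 ; Nairobi | 2 ; Macau | 0

LEFT JOIN keeps every customers row; unmatched ones get NULL for orders columns.
Group by customers.id and compute COUNT(o.id). COUNT(col) of an all-NULL group is 0.
  2: ids {3, 4, 7, 8} → COUNT(o.id)=4
  3: ids {—} → COUNT(o.id)=0
  5: ids {2, 5, 9} → COUNT(o.id)=3
  6: ids {1, 6} → COUNT(o.id)=2
  14: ids {—} → COUNT(o.id)=0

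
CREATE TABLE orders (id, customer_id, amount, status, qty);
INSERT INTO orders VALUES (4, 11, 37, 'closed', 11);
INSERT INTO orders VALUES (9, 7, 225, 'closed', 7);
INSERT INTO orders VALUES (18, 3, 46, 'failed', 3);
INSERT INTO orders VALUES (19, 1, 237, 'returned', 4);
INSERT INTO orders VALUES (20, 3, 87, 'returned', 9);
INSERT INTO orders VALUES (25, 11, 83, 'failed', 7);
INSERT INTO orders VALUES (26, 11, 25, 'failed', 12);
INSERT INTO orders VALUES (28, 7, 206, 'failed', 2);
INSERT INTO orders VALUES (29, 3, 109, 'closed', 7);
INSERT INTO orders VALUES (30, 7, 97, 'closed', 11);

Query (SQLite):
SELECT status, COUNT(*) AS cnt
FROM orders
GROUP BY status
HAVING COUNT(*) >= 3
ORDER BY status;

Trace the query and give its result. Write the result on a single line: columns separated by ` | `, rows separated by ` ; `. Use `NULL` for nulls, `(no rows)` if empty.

closed | 4 ; failed | 4

Partition orders by status; compute COUNT(*) within each group.
HAVING: keep groups with count ≥ 3.
  closed: ids {4, 9, 29, 30} → COUNT(*)=4
  failed: ids {18, 25, 26, 28} → COUNT(*)=4
  returned: ids {19, 20} → COUNT(*)=2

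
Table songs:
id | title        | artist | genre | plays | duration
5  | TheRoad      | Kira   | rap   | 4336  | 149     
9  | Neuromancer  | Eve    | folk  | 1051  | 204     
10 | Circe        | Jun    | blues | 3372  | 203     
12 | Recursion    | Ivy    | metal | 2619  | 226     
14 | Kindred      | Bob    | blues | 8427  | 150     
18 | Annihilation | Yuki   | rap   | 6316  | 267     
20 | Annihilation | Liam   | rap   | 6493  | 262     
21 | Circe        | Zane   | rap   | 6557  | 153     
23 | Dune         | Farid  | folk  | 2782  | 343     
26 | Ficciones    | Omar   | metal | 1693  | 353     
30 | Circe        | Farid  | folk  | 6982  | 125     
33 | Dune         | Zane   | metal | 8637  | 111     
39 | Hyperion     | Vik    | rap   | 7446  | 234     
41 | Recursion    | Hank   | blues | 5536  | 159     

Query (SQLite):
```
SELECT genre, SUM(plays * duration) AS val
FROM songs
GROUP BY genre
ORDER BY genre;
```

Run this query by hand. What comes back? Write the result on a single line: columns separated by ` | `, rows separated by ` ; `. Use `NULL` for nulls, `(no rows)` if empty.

For each row compute plays * duration.
Group by genre; take SUM of the expression per group.
  blues: ids {10, 14, 41} → SUM(plays * duration)=2828790
  folk: ids {9, 23, 30} → SUM(plays * duration)=2041380
  metal: ids {12, 26, 33} → SUM(plays * duration)=2148230
  rap: ids {5, 18, 20, 21, 39} → SUM(plays * duration)=6779187

blues | 2828790 ; folk | 2041380 ; metal | 2148230 ; rap | 6779187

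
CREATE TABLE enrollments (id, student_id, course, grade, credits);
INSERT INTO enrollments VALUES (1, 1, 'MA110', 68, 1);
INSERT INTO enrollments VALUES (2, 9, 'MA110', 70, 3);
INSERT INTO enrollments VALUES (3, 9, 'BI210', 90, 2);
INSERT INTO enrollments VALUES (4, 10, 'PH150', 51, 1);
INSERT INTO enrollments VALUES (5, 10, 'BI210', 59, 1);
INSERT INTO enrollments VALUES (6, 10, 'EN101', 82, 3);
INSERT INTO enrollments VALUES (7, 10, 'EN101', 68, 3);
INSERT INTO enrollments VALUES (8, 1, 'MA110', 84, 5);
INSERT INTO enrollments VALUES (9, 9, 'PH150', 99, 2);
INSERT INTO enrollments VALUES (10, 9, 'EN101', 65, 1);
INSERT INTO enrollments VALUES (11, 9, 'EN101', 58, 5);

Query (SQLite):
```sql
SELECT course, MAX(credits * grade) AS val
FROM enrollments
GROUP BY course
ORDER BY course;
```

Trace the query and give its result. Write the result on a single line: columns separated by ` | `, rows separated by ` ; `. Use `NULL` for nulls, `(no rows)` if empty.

BI210 | 180 ; EN101 | 290 ; MA110 | 420 ; PH150 | 198

For each row compute credits * grade.
Group by course; take MAX of the expression per group.
  BI210: ids {3, 5} → MAX(credits * grade)=180
  EN101: ids {6, 7, 10, 11} → MAX(credits * grade)=290
  MA110: ids {1, 2, 8} → MAX(credits * grade)=420
  PH150: ids {4, 9} → MAX(credits * grade)=198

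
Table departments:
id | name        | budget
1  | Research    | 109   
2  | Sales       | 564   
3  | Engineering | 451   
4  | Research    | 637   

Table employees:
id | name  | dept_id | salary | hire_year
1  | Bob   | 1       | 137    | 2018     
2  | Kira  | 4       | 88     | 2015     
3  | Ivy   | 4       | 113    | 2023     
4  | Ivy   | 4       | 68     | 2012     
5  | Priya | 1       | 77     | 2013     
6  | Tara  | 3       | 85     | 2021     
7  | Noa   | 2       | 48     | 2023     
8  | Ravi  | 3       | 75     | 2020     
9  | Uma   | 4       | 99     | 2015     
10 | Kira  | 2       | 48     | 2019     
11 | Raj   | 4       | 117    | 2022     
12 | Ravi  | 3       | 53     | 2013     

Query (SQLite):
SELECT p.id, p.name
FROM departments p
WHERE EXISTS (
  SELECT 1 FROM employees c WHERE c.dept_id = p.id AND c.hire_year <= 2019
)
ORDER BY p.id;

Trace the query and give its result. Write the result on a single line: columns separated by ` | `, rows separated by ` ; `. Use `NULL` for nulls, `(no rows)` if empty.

For each departments row, check whether any employees with matching dept_id has hire_year <= 2019.
Keep rows where that is true.

1 | Research ; 2 | Sales ; 3 | Engineering ; 4 | Research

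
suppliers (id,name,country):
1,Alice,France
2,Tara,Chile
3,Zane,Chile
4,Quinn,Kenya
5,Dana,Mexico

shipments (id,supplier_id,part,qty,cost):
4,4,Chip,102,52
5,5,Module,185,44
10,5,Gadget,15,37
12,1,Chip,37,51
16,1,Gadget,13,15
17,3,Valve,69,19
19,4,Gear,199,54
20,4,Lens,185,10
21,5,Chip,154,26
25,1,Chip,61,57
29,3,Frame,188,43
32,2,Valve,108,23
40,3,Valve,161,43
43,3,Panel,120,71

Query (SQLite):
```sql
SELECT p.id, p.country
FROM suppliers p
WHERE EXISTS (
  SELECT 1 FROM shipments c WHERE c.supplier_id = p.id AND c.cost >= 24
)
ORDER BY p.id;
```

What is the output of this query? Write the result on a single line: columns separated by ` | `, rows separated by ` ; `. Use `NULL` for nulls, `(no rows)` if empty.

1 | France ; 3 | Chile ; 4 | Kenya ; 5 | Mexico

For each suppliers row, check whether any shipments with matching supplier_id has cost >= 24.
Keep rows where that is true.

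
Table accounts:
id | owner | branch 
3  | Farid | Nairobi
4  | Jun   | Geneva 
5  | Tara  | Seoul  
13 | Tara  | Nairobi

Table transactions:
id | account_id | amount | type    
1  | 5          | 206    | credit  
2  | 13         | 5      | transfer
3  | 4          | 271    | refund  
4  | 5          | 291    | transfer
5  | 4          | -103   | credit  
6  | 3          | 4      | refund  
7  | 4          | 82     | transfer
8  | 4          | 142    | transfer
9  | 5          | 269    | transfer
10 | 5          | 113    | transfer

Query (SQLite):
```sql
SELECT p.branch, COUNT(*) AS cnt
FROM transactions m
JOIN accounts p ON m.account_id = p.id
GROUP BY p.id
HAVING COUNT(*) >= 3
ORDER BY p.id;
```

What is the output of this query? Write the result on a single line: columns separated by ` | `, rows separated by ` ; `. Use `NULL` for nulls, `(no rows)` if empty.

Join each transactions row to its accounts via account_id.
Group joined rows by accounts.id; compute COUNT(*) per group.
HAVING: keep groups with count ≥ 3.
  3: ids {6} → COUNT(*)=1
  4: ids {3, 5, 7, 8} → COUNT(*)=4
  5: ids {1, 4, 9, 10} → COUNT(*)=4
  13: ids {2} → COUNT(*)=1

Geneva | 4 ; Seoul | 4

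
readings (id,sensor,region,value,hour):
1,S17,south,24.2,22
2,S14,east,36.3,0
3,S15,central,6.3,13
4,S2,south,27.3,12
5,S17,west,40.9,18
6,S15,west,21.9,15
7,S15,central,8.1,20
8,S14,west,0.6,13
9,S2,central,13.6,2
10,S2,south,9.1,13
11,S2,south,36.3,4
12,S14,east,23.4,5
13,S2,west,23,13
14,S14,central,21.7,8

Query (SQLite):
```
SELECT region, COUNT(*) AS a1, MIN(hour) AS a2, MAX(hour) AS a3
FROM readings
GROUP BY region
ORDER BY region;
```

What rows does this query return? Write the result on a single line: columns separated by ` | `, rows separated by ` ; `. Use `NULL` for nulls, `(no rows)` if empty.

central | 4 | 2 | 20 ; east | 2 | 0 | 5 ; south | 4 | 4 | 22 ; west | 4 | 13 | 18

Group readings by region.
Per group compute: COUNT(*), MIN(hour), MAX(hour).
  central: ids {3, 7, 9, 14} → COUNT(*)=4, MIN(hour)=2, MAX(hour)=20
  east: ids {2, 12} → COUNT(*)=2, MIN(hour)=0, MAX(hour)=5
  south: ids {1, 4, 10, 11} → COUNT(*)=4, MIN(hour)=4, MAX(hour)=22
  west: ids {5, 6, 8, 13} → COUNT(*)=4, MIN(hour)=13, MAX(hour)=18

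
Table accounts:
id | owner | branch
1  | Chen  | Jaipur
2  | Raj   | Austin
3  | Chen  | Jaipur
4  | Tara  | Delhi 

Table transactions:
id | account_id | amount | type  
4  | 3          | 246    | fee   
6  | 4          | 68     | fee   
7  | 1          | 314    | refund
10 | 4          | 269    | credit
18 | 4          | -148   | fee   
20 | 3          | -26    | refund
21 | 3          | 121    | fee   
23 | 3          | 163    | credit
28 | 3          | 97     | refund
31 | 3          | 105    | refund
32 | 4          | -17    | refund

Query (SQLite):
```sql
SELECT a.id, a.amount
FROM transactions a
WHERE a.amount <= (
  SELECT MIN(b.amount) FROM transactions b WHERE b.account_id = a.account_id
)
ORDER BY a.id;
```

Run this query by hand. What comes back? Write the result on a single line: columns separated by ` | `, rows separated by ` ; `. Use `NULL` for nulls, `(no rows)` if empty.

7 | 314 ; 18 | -148 ; 20 | -26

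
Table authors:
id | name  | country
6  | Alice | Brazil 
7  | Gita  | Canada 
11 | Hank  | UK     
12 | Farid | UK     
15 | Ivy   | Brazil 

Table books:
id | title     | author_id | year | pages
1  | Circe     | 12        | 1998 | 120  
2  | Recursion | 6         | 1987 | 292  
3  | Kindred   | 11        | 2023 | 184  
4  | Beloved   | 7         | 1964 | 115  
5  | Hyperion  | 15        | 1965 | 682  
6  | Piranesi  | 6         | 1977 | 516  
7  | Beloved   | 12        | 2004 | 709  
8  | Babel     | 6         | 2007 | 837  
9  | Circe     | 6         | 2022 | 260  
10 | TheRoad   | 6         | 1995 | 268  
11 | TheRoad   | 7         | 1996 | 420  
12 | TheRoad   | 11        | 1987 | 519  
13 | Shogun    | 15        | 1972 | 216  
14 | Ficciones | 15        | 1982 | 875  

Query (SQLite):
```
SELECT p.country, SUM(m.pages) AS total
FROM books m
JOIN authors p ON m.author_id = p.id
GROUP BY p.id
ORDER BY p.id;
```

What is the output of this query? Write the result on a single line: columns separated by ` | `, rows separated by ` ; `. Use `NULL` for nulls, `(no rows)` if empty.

Brazil | 2173 ; Canada | 535 ; UK | 703 ; UK | 829 ; Brazil | 1773

Join each books row to its authors via author_id.
Group joined rows by authors.id; compute SUM(m.pages) per group.
  6: ids {2, 6, 8, 9, 10} → SUM(m.pages)=2173
  7: ids {4, 11} → SUM(m.pages)=535
  11: ids {3, 12} → SUM(m.pages)=703
  12: ids {1, 7} → SUM(m.pages)=829
  15: ids {5, 13, 14} → SUM(m.pages)=1773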